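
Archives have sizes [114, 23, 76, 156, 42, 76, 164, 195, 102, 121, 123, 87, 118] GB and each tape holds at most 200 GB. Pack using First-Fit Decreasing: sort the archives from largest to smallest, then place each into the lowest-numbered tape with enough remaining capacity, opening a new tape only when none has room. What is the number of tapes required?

Sorted descending: 195, 164, 156, 123, 121, 118, 114, 102, 87, 76, 76, 42, 23.
Put 195 GB in tape 1; 5 GB remain.
Put 164 GB in tape 2; 36 GB remain.
Put 156 GB in tape 3; 44 GB remain.
Put 123 GB in tape 4; 77 GB remain.
Put 121 GB in tape 5; 79 GB remain.
Put 118 GB in tape 6; 82 GB remain.
Put 114 GB in tape 7; 86 GB remain.
Put 102 GB in tape 8; 98 GB remain.
Put 87 GB in tape 8; 11 GB remain.
Put 76 GB in tape 4; 1 GB remain.
Put 76 GB in tape 5; 3 GB remain.
Put 42 GB in tape 3; 2 GB remain.
Put 23 GB in tape 2; 13 GB remain.
Final tapes: [195] [164,23] [156,42] [123,76] [121,76] [118] [114] [102,87].

8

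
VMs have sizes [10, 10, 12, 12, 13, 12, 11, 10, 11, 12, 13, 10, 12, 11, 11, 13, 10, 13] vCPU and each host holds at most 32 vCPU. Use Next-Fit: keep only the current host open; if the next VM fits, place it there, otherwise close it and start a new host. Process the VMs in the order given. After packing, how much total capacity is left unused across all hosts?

82

host 1: place 10 vCPU, 22 vCPU left
host 1: place 10 vCPU, 12 vCPU left
host 1: place 12 vCPU, 0 vCPU left
host 2: place 12 vCPU, 20 vCPU left
host 2: place 13 vCPU, 7 vCPU left
host 3: place 12 vCPU, 20 vCPU left
host 3: place 11 vCPU, 9 vCPU left
host 4: place 10 vCPU, 22 vCPU left
host 4: place 11 vCPU, 11 vCPU left
host 5: place 12 vCPU, 20 vCPU left
host 5: place 13 vCPU, 7 vCPU left
host 6: place 10 vCPU, 22 vCPU left
host 6: place 12 vCPU, 10 vCPU left
host 7: place 11 vCPU, 21 vCPU left
host 7: place 11 vCPU, 10 vCPU left
host 8: place 13 vCPU, 19 vCPU left
host 8: place 10 vCPU, 9 vCPU left
host 9: place 13 vCPU, 19 vCPU left
9 hosts × 32 vCPU = 288 vCPU; used 206 vCPU; unused 82 vCPU.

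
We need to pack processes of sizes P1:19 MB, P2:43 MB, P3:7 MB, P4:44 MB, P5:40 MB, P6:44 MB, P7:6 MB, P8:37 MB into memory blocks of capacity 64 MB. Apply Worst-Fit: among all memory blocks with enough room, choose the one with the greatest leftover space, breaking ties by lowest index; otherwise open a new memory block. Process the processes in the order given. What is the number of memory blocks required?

memory block 1: place P1 (19 MB), 45 MB left
memory block 1: place P2 (43 MB), 2 MB left
memory block 2: place P3 (7 MB), 57 MB left
memory block 2: place P4 (44 MB), 13 MB left
memory block 3: place P5 (40 MB), 24 MB left
memory block 4: place P6 (44 MB), 20 MB left
memory block 3: place P7 (6 MB), 18 MB left
memory block 5: place P8 (37 MB), 27 MB left

5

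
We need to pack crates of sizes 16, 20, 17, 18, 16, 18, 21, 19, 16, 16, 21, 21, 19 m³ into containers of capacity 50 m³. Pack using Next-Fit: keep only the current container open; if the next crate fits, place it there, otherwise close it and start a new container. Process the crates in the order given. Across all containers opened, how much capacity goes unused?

Put 16 m³ in container 1; 34 m³ remain.
Put 20 m³ in container 1; 14 m³ remain.
Put 17 m³ in container 2; 33 m³ remain.
Put 18 m³ in container 2; 15 m³ remain.
Put 16 m³ in container 3; 34 m³ remain.
Put 18 m³ in container 3; 16 m³ remain.
Put 21 m³ in container 4; 29 m³ remain.
Put 19 m³ in container 4; 10 m³ remain.
Put 16 m³ in container 5; 34 m³ remain.
Put 16 m³ in container 5; 18 m³ remain.
Put 21 m³ in container 6; 29 m³ remain.
Put 21 m³ in container 6; 8 m³ remain.
Put 19 m³ in container 7; 31 m³ remain.
7 containers × 50 m³ = 350 m³; used 238 m³; unused 112 m³.

112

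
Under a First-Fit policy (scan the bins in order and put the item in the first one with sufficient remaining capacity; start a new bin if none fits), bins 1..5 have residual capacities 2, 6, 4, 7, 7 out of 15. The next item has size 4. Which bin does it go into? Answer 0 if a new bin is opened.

2

Bins with room: bin 2 (6), bin 3 (4), bin 4 (7), bin 5 (7).
The first with room is bin 2.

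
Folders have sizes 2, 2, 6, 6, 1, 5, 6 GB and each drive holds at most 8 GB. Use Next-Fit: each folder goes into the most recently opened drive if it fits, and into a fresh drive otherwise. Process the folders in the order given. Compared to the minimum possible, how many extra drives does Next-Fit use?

1

Next-Fit: [2,2] [6] [6,1] [5] [6] → 5 drives.
Total size 28 GB; any packing needs at least ⌈28/8⌉ = 4 drives.
An optimal packing achieves that bound: [6,2] [6,2] [6,1] [5] → 4 drives.
Excess: 5 − 4 = 1.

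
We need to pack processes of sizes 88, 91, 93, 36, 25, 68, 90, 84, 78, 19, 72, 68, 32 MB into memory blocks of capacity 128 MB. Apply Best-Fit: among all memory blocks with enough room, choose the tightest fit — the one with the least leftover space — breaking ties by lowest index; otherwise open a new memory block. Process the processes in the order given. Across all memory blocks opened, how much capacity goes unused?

308

88 MB → memory block 1 (remaining 40 MB)
91 MB → memory block 2 (remaining 37 MB)
93 MB → memory block 3 (remaining 35 MB)
36 MB → memory block 2 (remaining 1 MB)
25 MB → memory block 3 (remaining 10 MB)
68 MB → memory block 4 (remaining 60 MB)
90 MB → memory block 5 (remaining 38 MB)
84 MB → memory block 6 (remaining 44 MB)
78 MB → memory block 7 (remaining 50 MB)
19 MB → memory block 5 (remaining 19 MB)
72 MB → memory block 8 (remaining 56 MB)
68 MB → memory block 9 (remaining 60 MB)
32 MB → memory block 1 (remaining 8 MB)
9 memory blocks × 128 MB = 1152 MB; used 844 MB; unused 308 MB.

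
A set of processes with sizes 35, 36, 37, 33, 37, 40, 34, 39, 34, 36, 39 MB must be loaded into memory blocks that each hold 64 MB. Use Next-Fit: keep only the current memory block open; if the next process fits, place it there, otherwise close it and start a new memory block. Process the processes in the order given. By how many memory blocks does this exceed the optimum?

0

Next-Fit: [35] [36] [37] [33] [37] [40] [34] [39] [34] [36] [39] → 11 memory blocks.
11 processes exceed 32 MB (half the capacity), and no two of those can share a memory block, so at least 11 memory blocks are needed.
So 11 is already optimal.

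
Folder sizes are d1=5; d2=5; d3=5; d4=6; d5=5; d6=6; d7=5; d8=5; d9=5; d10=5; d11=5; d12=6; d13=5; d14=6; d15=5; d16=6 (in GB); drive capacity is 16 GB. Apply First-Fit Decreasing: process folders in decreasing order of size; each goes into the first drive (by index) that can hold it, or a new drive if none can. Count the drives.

Sorted descending: 6, 6, 6, 6, 6, 5, 5, 5, 5, 5, 5, 5, 5, 5, 5, 5.
Put 6 GB in drive 1; 10 GB remain.
Put 6 GB in drive 1; 4 GB remain.
Put 6 GB in drive 2; 10 GB remain.
Put 6 GB in drive 2; 4 GB remain.
Put 6 GB in drive 3; 10 GB remain.
Put 5 GB in drive 3; 5 GB remain.
Put 5 GB in drive 3; 0 GB remain.
Put 5 GB in drive 4; 11 GB remain.
Put 5 GB in drive 4; 6 GB remain.
Put 5 GB in drive 4; 1 GB remain.
Put 5 GB in drive 5; 11 GB remain.
Put 5 GB in drive 5; 6 GB remain.
Put 5 GB in drive 5; 1 GB remain.
Put 5 GB in drive 6; 11 GB remain.
Put 5 GB in drive 6; 6 GB remain.
Put 5 GB in drive 6; 1 GB remain.

6 drives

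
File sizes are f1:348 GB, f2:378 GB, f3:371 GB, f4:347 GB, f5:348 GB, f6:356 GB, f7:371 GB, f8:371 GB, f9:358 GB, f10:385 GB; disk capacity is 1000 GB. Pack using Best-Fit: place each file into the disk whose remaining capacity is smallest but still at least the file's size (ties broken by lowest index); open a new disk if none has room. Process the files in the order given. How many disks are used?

5

disk 1: place f1 (348 GB), 652 GB left
disk 1: place f2 (378 GB), 274 GB left
disk 2: place f3 (371 GB), 629 GB left
disk 2: place f4 (347 GB), 282 GB left
disk 3: place f5 (348 GB), 652 GB left
disk 3: place f6 (356 GB), 296 GB left
disk 4: place f7 (371 GB), 629 GB left
disk 4: place f8 (371 GB), 258 GB left
disk 5: place f9 (358 GB), 642 GB left
disk 5: place f10 (385 GB), 257 GB left
Final disks: [348,378] [371,347] [348,356] [371,371] [358,385].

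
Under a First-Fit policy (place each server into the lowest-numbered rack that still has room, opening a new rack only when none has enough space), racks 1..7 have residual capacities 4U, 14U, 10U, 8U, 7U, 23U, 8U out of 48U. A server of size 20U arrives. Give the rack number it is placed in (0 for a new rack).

6

Racks with room: rack 6 (23U).
The first with room is rack 6.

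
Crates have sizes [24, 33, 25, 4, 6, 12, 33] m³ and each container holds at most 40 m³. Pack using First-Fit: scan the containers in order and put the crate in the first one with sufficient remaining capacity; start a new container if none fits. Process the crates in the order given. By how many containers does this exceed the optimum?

0

First-Fit: [24,4,6] [33] [25,12] [33] → 4 containers.
Total size 137 m³; any packing needs at least ⌈137/40⌉ = 4 containers.
So 4 is already optimal.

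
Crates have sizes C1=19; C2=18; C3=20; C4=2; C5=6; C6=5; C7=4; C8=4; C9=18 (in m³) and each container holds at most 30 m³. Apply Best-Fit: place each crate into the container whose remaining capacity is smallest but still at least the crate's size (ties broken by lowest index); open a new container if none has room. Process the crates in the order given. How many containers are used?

container 1: place C1 (19 m³), 11 m³ left
container 2: place C2 (18 m³), 12 m³ left
container 3: place C3 (20 m³), 10 m³ left
container 3: place C4 (2 m³), 8 m³ left
container 3: place C5 (6 m³), 2 m³ left
container 1: place C6 (5 m³), 6 m³ left
container 1: place C7 (4 m³), 2 m³ left
container 2: place C8 (4 m³), 8 m³ left
container 4: place C9 (18 m³), 12 m³ left
Final containers: [19,5,4] [18,4] [20,2,6] [18].

4 containers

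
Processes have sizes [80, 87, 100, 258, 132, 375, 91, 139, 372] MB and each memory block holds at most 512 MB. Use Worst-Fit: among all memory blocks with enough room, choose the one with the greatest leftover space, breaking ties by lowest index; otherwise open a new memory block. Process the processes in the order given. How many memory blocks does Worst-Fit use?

4

Put 80 MB in memory block 1; 432 MB remain.
Put 87 MB in memory block 1; 345 MB remain.
Put 100 MB in memory block 1; 245 MB remain.
Put 258 MB in memory block 2; 254 MB remain.
Put 132 MB in memory block 2; 122 MB remain.
Put 375 MB in memory block 3; 137 MB remain.
Put 91 MB in memory block 1; 154 MB remain.
Put 139 MB in memory block 1; 15 MB remain.
Put 372 MB in memory block 4; 140 MB remain.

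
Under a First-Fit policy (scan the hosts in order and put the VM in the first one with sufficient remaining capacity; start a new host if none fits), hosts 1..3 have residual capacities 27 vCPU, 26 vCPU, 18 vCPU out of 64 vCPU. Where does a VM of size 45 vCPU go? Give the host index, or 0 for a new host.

0

No host has ≥ 45 vCPU free, so a new host is opened.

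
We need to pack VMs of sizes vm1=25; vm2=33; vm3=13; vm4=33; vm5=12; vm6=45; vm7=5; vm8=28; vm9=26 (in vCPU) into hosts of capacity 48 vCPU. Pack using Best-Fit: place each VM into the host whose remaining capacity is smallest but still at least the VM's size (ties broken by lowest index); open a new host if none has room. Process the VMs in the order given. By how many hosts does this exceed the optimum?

Best-Fit: [25,5] [33,13] [33,12] [45] [28] [26] → 6 hosts.
6 VMs exceed 24 vCPU (half the capacity), and no two of those can share a host, so at least 6 hosts are needed.
So 6 is already optimal.

0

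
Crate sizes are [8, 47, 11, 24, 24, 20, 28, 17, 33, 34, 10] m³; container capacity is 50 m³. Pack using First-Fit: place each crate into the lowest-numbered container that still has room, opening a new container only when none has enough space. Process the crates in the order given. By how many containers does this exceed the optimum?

0

First-Fit: [8,11,24] [47] [24,20] [28,17] [33,10] [34] → 6 containers.
Total size 256 m³; any packing needs at least ⌈256/50⌉ = 6 containers.
So 6 is already optimal.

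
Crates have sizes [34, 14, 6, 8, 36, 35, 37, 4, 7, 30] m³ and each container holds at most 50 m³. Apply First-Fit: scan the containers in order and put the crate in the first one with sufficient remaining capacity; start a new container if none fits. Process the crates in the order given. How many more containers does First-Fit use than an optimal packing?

0

First-Fit: [34,14] [6,8,36] [35,4,7] [37] [30] → 5 containers.
Total size 211 m³; any packing needs at least ⌈211/50⌉ = 5 containers.
So 5 is already optimal.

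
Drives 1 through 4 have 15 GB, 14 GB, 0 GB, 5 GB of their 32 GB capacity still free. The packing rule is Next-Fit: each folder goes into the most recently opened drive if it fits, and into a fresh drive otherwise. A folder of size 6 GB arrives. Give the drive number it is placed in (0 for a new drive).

Next-Fit only looks at drive 4, which has 5 GB free.
6 GB does not fit, so a new drive is opened.

0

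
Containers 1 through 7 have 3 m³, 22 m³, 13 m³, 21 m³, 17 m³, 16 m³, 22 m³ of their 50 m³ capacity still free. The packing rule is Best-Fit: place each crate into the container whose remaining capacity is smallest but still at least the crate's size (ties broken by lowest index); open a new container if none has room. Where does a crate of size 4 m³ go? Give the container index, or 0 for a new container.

3

Containers with room: container 2 (22 m³), container 3 (13 m³), container 4 (21 m³), container 5 (17 m³), container 6 (16 m³), container 7 (22 m³).
Tightest fit is container 3 with 13 m³ free.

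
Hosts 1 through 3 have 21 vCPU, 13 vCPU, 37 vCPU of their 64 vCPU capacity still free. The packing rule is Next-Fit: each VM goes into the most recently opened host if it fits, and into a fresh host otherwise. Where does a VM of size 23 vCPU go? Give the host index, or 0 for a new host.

3

Next-Fit only looks at host 3, which has 37 vCPU free.
23 vCPU fits there.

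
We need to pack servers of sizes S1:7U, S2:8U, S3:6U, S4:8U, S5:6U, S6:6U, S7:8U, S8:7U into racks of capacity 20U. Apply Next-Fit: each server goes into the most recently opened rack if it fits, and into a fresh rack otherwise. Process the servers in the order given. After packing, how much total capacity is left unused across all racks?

24

Put S1 (7U) in rack 1; 13U remain.
Put S2 (8U) in rack 1; 5U remain.
Put S3 (6U) in rack 2; 14U remain.
Put S4 (8U) in rack 2; 6U remain.
Put S5 (6U) in rack 2; 0U remain.
Put S6 (6U) in rack 3; 14U remain.
Put S7 (8U) in rack 3; 6U remain.
Put S8 (7U) in rack 4; 13U remain.
4 racks × 20U = 80U; used 56U; unused 24U.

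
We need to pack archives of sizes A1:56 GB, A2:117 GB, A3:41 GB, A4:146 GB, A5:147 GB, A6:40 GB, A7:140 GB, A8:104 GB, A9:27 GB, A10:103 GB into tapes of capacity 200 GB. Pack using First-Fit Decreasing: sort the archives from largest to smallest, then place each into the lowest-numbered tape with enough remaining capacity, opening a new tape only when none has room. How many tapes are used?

Sorted descending: 147, 146, 140, 117, 104, 103, 56, 41, 40, 27.
Put 147 GB in tape 1; 53 GB remain.
Put 146 GB in tape 2; 54 GB remain.
Put 140 GB in tape 3; 60 GB remain.
Put 117 GB in tape 4; 83 GB remain.
Put 104 GB in tape 5; 96 GB remain.
Put 103 GB in tape 6; 97 GB remain.
Put 56 GB in tape 3; 4 GB remain.
Put 41 GB in tape 1; 12 GB remain.
Put 40 GB in tape 2; 14 GB remain.
Put 27 GB in tape 4; 56 GB remain.
Final tapes: [147,41] [146,40] [140,56] [117,27] [104] [103].

6 tapes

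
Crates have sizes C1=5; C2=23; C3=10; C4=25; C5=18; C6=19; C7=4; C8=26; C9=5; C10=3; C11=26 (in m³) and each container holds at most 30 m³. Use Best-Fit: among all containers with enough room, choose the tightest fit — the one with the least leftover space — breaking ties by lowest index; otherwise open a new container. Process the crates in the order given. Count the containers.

6

Put C1 (5 m³) in container 1; 25 m³ remain.
Put C2 (23 m³) in container 1; 2 m³ remain.
Put C3 (10 m³) in container 2; 20 m³ remain.
Put C4 (25 m³) in container 3; 5 m³ remain.
Put C5 (18 m³) in container 2; 2 m³ remain.
Put C6 (19 m³) in container 4; 11 m³ remain.
Put C7 (4 m³) in container 3; 1 m³ remain.
Put C8 (26 m³) in container 5; 4 m³ remain.
Put C9 (5 m³) in container 4; 6 m³ remain.
Put C10 (3 m³) in container 5; 1 m³ remain.
Put C11 (26 m³) in container 6; 4 m³ remain.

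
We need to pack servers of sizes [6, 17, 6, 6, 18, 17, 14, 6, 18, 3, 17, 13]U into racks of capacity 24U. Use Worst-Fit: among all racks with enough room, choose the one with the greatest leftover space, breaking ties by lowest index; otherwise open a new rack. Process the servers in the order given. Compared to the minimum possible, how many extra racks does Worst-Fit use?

1

Worst-Fit: [6,17] [6,6,6] [18] [17] [14,3] [18] [17] [13] → 8 racks.
7 servers exceed 12U (half the capacity), and no two of those can share a rack, so at least 7 racks are needed.
An optimal packing achieves that bound: [18,6] [18,6] [17,6] [17,6] [17,3] [14] [13] → 7 racks.
Excess: 8 − 7 = 1.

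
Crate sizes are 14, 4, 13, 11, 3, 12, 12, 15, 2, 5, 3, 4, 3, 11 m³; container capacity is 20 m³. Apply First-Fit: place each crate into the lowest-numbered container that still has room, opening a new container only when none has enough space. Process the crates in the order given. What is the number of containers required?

container 1: place 14 m³, 6 m³ left
container 1: place 4 m³, 2 m³ left
container 2: place 13 m³, 7 m³ left
container 3: place 11 m³, 9 m³ left
container 2: place 3 m³, 4 m³ left
container 4: place 12 m³, 8 m³ left
container 5: place 12 m³, 8 m³ left
container 6: place 15 m³, 5 m³ left
container 1: place 2 m³, 0 m³ left
container 3: place 5 m³, 4 m³ left
container 2: place 3 m³, 1 m³ left
container 3: place 4 m³, 0 m³ left
container 4: place 3 m³, 5 m³ left
container 7: place 11 m³, 9 m³ left
Final containers: [14,4,2] [13,3,3] [11,5,4] [12,3] [12] [15] [11].

7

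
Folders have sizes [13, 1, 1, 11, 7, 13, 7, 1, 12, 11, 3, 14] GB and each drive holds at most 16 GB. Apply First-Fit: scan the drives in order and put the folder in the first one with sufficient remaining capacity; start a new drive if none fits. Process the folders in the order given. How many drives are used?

7

drive 1: place 13 GB, 3 GB left
drive 1: place 1 GB, 2 GB left
drive 1: place 1 GB, 1 GB left
drive 2: place 11 GB, 5 GB left
drive 3: place 7 GB, 9 GB left
drive 4: place 13 GB, 3 GB left
drive 3: place 7 GB, 2 GB left
drive 1: place 1 GB, 0 GB left
drive 5: place 12 GB, 4 GB left
drive 6: place 11 GB, 5 GB left
drive 2: place 3 GB, 2 GB left
drive 7: place 14 GB, 2 GB left
Final drives: [13,1,1,1] [11,3] [7,7] [13] [12] [11] [14].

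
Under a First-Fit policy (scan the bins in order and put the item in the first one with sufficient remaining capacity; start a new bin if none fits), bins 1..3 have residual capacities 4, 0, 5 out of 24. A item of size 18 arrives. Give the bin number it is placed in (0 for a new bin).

0

No bin has ≥ 18 free, so a new bin is opened.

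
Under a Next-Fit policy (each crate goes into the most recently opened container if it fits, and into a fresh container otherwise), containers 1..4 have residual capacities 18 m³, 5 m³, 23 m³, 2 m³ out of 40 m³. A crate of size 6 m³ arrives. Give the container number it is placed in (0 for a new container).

Next-Fit only looks at container 4, which has 2 m³ free.
6 m³ does not fit, so a new container is opened.

0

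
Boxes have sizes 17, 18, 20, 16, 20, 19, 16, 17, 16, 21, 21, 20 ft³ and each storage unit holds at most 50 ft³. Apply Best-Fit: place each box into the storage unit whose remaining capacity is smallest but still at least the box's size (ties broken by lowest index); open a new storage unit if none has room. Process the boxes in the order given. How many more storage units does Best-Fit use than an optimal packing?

Best-Fit: [17,18] [20,16] [20,19] [16,17,16] [21,21] [20] → 6 storage units.
Total size 221 ft³; any packing needs at least ⌈221/50⌉ = 5 storage units.
An optimal packing achieves that bound: [21,21] [20,20] [20,19] [18,16,16] [17,17,16] → 5 storage units.
Excess: 6 − 5 = 1.

1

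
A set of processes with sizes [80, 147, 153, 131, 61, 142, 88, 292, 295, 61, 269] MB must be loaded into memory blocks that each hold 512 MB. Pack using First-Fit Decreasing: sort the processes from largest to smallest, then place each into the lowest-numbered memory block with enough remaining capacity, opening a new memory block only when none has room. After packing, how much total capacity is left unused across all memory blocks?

Sorted descending: 295, 292, 269, 153, 147, 142, 131, 88, 80, 61, 61.
memory block 1: place 295 MB, 217 MB left
memory block 2: place 292 MB, 220 MB left
memory block 3: place 269 MB, 243 MB left
memory block 1: place 153 MB, 64 MB left
memory block 2: place 147 MB, 73 MB left
memory block 3: place 142 MB, 101 MB left
memory block 4: place 131 MB, 381 MB left
memory block 3: place 88 MB, 13 MB left
memory block 4: place 80 MB, 301 MB left
memory block 1: place 61 MB, 3 MB left
memory block 2: place 61 MB, 12 MB left
4 memory blocks × 512 MB = 2048 MB; used 1719 MB; unused 329 MB.

329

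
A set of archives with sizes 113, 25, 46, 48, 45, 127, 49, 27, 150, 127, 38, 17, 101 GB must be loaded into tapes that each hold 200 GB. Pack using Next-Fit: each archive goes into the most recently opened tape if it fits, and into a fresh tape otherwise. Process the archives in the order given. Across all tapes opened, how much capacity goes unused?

tape 1: place 113 GB, 87 GB left
tape 1: place 25 GB, 62 GB left
tape 1: place 46 GB, 16 GB left
tape 2: place 48 GB, 152 GB left
tape 2: place 45 GB, 107 GB left
tape 3: place 127 GB, 73 GB left
tape 3: place 49 GB, 24 GB left
tape 4: place 27 GB, 173 GB left
tape 4: place 150 GB, 23 GB left
tape 5: place 127 GB, 73 GB left
tape 5: place 38 GB, 35 GB left
tape 5: place 17 GB, 18 GB left
tape 6: place 101 GB, 99 GB left
6 tapes × 200 GB = 1200 GB; used 913 GB; unused 287 GB.

287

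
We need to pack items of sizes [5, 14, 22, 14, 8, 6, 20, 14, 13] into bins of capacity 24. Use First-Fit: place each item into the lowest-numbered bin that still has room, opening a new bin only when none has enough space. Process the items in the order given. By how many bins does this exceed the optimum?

First-Fit: [5,14] [22] [14,8] [6,14] [20] [13] → 6 bins.
6 items exceed 12 (half the capacity), and no two of those can share a bin, so at least 6 bins are needed.
So 6 is already optimal.

0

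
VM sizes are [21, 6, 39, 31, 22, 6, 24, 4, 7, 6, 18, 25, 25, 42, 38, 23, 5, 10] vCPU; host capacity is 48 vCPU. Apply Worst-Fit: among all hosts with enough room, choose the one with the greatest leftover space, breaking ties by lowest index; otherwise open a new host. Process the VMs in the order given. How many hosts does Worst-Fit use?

host 1: place 21 vCPU, 27 vCPU left
host 1: place 6 vCPU, 21 vCPU left
host 2: place 39 vCPU, 9 vCPU left
host 3: place 31 vCPU, 17 vCPU left
host 4: place 22 vCPU, 26 vCPU left
host 4: place 6 vCPU, 20 vCPU left
host 5: place 24 vCPU, 24 vCPU left
host 5: place 4 vCPU, 20 vCPU left
host 1: place 7 vCPU, 14 vCPU left
host 4: place 6 vCPU, 14 vCPU left
host 5: place 18 vCPU, 2 vCPU left
host 6: place 25 vCPU, 23 vCPU left
host 7: place 25 vCPU, 23 vCPU left
host 8: place 42 vCPU, 6 vCPU left
host 9: place 38 vCPU, 10 vCPU left
host 6: place 23 vCPU, 0 vCPU left
host 7: place 5 vCPU, 18 vCPU left
host 7: place 10 vCPU, 8 vCPU left

9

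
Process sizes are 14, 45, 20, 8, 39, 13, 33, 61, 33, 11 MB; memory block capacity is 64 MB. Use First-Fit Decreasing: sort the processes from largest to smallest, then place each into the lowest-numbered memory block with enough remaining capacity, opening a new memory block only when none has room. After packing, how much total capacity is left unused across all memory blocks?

43

Sorted descending: 61, 45, 39, 33, 33, 20, 14, 13, 11, 8.
memory block 1: place 61 MB, 3 MB left
memory block 2: place 45 MB, 19 MB left
memory block 3: place 39 MB, 25 MB left
memory block 4: place 33 MB, 31 MB left
memory block 5: place 33 MB, 31 MB left
memory block 3: place 20 MB, 5 MB left
memory block 2: place 14 MB, 5 MB left
memory block 4: place 13 MB, 18 MB left
memory block 4: place 11 MB, 7 MB left
memory block 5: place 8 MB, 23 MB left
5 memory blocks × 64 MB = 320 MB; used 277 MB; unused 43 MB.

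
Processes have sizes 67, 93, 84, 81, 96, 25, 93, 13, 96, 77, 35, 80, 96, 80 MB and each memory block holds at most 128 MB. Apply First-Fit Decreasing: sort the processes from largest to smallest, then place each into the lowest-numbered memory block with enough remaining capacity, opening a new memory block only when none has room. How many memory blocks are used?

11 memory blocks

Sorted descending: 96, 96, 96, 93, 93, 84, 81, 80, 80, 77, 67, 35, 25, 13.
memory block 1: place 96 MB, 32 MB left
memory block 2: place 96 MB, 32 MB left
memory block 3: place 96 MB, 32 MB left
memory block 4: place 93 MB, 35 MB left
memory block 5: place 93 MB, 35 MB left
memory block 6: place 84 MB, 44 MB left
memory block 7: place 81 MB, 47 MB left
memory block 8: place 80 MB, 48 MB left
memory block 9: place 80 MB, 48 MB left
memory block 10: place 77 MB, 51 MB left
memory block 11: place 67 MB, 61 MB left
memory block 4: place 35 MB, 0 MB left
memory block 1: place 25 MB, 7 MB left
memory block 2: place 13 MB, 19 MB left
Final memory blocks: [96,25] [96,13] [96] [93,35] [93] [84] [81] [80] [80] [77] [67].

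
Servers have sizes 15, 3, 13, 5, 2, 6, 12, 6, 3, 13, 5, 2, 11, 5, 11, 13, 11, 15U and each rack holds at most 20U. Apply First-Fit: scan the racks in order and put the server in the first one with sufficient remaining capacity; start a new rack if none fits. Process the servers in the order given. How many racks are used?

10

rack 1: place 15U, 5U left
rack 1: place 3U, 2U left
rack 2: place 13U, 7U left
rack 2: place 5U, 2U left
rack 1: place 2U, 0U left
rack 3: place 6U, 14U left
rack 3: place 12U, 2U left
rack 4: place 6U, 14U left
rack 4: place 3U, 11U left
rack 5: place 13U, 7U left
rack 4: place 5U, 6U left
rack 2: place 2U, 0U left
rack 6: place 11U, 9U left
rack 4: place 5U, 1U left
rack 7: place 11U, 9U left
rack 8: place 13U, 7U left
rack 9: place 11U, 9U left
rack 10: place 15U, 5U left
Final racks: [15,3,2] [13,5,2] [6,12] [6,3,5,5] [13] [11] [11] [13] [11] [15].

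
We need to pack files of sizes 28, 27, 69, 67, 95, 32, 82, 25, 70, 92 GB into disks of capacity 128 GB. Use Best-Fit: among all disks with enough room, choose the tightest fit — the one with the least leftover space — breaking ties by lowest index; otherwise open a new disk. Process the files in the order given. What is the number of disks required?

disk 1: place 28 GB, 100 GB left
disk 1: place 27 GB, 73 GB left
disk 1: place 69 GB, 4 GB left
disk 2: place 67 GB, 61 GB left
disk 3: place 95 GB, 33 GB left
disk 3: place 32 GB, 1 GB left
disk 4: place 82 GB, 46 GB left
disk 4: place 25 GB, 21 GB left
disk 5: place 70 GB, 58 GB left
disk 6: place 92 GB, 36 GB left
Final disks: [28,27,69] [67] [95,32] [82,25] [70] [92].

6 disks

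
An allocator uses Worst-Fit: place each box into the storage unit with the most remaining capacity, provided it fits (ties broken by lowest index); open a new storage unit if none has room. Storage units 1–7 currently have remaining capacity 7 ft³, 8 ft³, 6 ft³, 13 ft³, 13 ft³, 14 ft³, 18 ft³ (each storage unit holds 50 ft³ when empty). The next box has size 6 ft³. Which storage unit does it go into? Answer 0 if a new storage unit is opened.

7

Storage units with room: storage unit 1 (7 ft³), storage unit 2 (8 ft³), storage unit 3 (6 ft³), storage unit 4 (13 ft³), storage unit 5 (13 ft³), storage unit 6 (14 ft³), storage unit 7 (18 ft³).
Most room is storage unit 7 with 18 ft³ free.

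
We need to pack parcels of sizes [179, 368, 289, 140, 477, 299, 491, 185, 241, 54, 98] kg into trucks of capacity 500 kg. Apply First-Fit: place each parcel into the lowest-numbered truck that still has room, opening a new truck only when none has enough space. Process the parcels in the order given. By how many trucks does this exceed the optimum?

1

First-Fit: [179,289] [368,54] [140,299] [477] [491] [185,241] [98] → 7 trucks.
Total size 2821 kg; any packing needs at least ⌈2821/500⌉ = 6 trucks.
An optimal packing achieves that bound: [491] [477] [368,98] [299,185] [289,179] [241,140,54] → 6 trucks.
Excess: 7 − 6 = 1.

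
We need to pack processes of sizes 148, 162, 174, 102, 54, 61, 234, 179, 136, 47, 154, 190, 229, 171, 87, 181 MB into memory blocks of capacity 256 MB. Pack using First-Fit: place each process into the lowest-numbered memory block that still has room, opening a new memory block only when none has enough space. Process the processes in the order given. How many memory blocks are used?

11

memory block 1: place 148 MB, 108 MB left
memory block 2: place 162 MB, 94 MB left
memory block 3: place 174 MB, 82 MB left
memory block 1: place 102 MB, 6 MB left
memory block 2: place 54 MB, 40 MB left
memory block 3: place 61 MB, 21 MB left
memory block 4: place 234 MB, 22 MB left
memory block 5: place 179 MB, 77 MB left
memory block 6: place 136 MB, 120 MB left
memory block 5: place 47 MB, 30 MB left
memory block 7: place 154 MB, 102 MB left
memory block 8: place 190 MB, 66 MB left
memory block 9: place 229 MB, 27 MB left
memory block 10: place 171 MB, 85 MB left
memory block 6: place 87 MB, 33 MB left
memory block 11: place 181 MB, 75 MB left
Final memory blocks: [148,102] [162,54] [174,61] [234] [179,47] [136,87] [154] [190] [229] [171] [181].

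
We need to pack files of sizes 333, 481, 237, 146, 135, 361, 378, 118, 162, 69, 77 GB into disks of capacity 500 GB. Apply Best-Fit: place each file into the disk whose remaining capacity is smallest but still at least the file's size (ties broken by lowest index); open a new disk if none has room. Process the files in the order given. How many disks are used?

6

Put 333 GB in disk 1; 167 GB remain.
Put 481 GB in disk 2; 19 GB remain.
Put 237 GB in disk 3; 263 GB remain.
Put 146 GB in disk 1; 21 GB remain.
Put 135 GB in disk 3; 128 GB remain.
Put 361 GB in disk 4; 139 GB remain.
Put 378 GB in disk 5; 122 GB remain.
Put 118 GB in disk 5; 4 GB remain.
Put 162 GB in disk 6; 338 GB remain.
Put 69 GB in disk 3; 59 GB remain.
Put 77 GB in disk 4; 62 GB remain.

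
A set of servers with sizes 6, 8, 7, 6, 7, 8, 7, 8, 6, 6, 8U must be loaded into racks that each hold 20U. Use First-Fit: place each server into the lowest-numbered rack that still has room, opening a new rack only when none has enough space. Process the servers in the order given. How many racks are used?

5

rack 1: place 6U, 14U left
rack 1: place 8U, 6U left
rack 2: place 7U, 13U left
rack 1: place 6U, 0U left
rack 2: place 7U, 6U left
rack 3: place 8U, 12U left
rack 3: place 7U, 5U left
rack 4: place 8U, 12U left
rack 2: place 6U, 0U left
rack 4: place 6U, 6U left
rack 5: place 8U, 12U left
Final racks: [6,8,6] [7,7,6] [8,7] [8,6] [8].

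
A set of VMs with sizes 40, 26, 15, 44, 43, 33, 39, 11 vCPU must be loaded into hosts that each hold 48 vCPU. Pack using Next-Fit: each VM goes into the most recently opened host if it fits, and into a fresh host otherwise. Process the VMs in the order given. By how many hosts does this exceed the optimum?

1

Next-Fit: [40] [26,15] [44] [43] [33] [39] [11] → 7 hosts.
Total size 251 vCPU; any packing needs at least ⌈251/48⌉ = 6 hosts.
An optimal packing achieves that bound: [44] [43] [40] [39] [33,15] [26,11] → 6 hosts.
Excess: 7 − 6 = 1.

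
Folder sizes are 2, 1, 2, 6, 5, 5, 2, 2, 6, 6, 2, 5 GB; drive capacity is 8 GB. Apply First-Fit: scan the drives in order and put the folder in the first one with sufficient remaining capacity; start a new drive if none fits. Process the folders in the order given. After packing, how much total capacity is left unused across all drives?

Put 2 GB in drive 1; 6 GB remain.
Put 1 GB in drive 1; 5 GB remain.
Put 2 GB in drive 1; 3 GB remain.
Put 6 GB in drive 2; 2 GB remain.
Put 5 GB in drive 3; 3 GB remain.
Put 5 GB in drive 4; 3 GB remain.
Put 2 GB in drive 1; 1 GB remain.
Put 2 GB in drive 2; 0 GB remain.
Put 6 GB in drive 5; 2 GB remain.
Put 6 GB in drive 6; 2 GB remain.
Put 2 GB in drive 3; 1 GB remain.
Put 5 GB in drive 7; 3 GB remain.
7 drives × 8 GB = 56 GB; used 44 GB; unused 12 GB.

12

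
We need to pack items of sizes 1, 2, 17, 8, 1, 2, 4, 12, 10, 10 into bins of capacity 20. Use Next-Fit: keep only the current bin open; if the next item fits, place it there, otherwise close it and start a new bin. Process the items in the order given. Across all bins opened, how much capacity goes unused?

bin 1: place 1, 19 left
bin 1: place 2, 17 left
bin 1: place 17, 0 left
bin 2: place 8, 12 left
bin 2: place 1, 11 left
bin 2: place 2, 9 left
bin 2: place 4, 5 left
bin 3: place 12, 8 left
bin 4: place 10, 10 left
bin 4: place 10, 0 left
4 bins × 20 = 80; used 67; unused 13.

13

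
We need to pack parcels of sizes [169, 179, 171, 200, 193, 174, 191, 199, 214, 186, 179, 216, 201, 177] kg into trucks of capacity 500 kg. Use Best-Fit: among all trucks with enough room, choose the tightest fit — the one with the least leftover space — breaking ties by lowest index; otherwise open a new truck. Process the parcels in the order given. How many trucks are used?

7

169 kg → truck 1 (remaining 331 kg)
179 kg → truck 1 (remaining 152 kg)
171 kg → truck 2 (remaining 329 kg)
200 kg → truck 2 (remaining 129 kg)
193 kg → truck 3 (remaining 307 kg)
174 kg → truck 3 (remaining 133 kg)
191 kg → truck 4 (remaining 309 kg)
199 kg → truck 4 (remaining 110 kg)
214 kg → truck 5 (remaining 286 kg)
186 kg → truck 5 (remaining 100 kg)
179 kg → truck 6 (remaining 321 kg)
216 kg → truck 6 (remaining 105 kg)
201 kg → truck 7 (remaining 299 kg)
177 kg → truck 7 (remaining 122 kg)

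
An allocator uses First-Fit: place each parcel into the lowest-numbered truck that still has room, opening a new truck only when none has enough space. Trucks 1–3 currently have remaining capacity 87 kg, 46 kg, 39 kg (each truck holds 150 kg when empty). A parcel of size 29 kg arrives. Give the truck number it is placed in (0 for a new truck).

Trucks with room: truck 1 (87 kg), truck 2 (46 kg), truck 3 (39 kg).
The first with room is truck 1.

1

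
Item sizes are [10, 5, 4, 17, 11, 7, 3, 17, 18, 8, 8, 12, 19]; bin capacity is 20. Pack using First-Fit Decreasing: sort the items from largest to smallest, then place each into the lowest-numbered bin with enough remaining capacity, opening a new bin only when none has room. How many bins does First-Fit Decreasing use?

8

Sorted descending: 19, 18, 17, 17, 12, 11, 10, 8, 8, 7, 5, 4, 3.
Put 19 in bin 1; 1 remain.
Put 18 in bin 2; 2 remain.
Put 17 in bin 3; 3 remain.
Put 17 in bin 4; 3 remain.
Put 12 in bin 5; 8 remain.
Put 11 in bin 6; 9 remain.
Put 10 in bin 7; 10 remain.
Put 8 in bin 5; 0 remain.
Put 8 in bin 6; 1 remain.
Put 7 in bin 7; 3 remain.
Put 5 in bin 8; 15 remain.
Put 4 in bin 8; 11 remain.
Put 3 in bin 3; 0 remain.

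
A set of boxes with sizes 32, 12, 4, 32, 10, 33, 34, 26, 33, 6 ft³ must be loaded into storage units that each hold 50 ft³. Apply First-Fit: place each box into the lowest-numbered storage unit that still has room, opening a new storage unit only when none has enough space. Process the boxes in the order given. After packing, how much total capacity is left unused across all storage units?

Put 32 ft³ in storage unit 1; 18 ft³ remain.
Put 12 ft³ in storage unit 1; 6 ft³ remain.
Put 4 ft³ in storage unit 1; 2 ft³ remain.
Put 32 ft³ in storage unit 2; 18 ft³ remain.
Put 10 ft³ in storage unit 2; 8 ft³ remain.
Put 33 ft³ in storage unit 3; 17 ft³ remain.
Put 34 ft³ in storage unit 4; 16 ft³ remain.
Put 26 ft³ in storage unit 5; 24 ft³ remain.
Put 33 ft³ in storage unit 6; 17 ft³ remain.
Put 6 ft³ in storage unit 2; 2 ft³ remain.
6 storage units × 50 ft³ = 300 ft³; used 222 ft³; unused 78 ft³.

78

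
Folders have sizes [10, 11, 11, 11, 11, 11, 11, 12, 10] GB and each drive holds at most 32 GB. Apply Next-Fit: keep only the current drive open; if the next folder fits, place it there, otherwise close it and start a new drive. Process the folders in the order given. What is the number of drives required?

4 drives

drive 1: place 10 GB, 22 GB left
drive 1: place 11 GB, 11 GB left
drive 1: place 11 GB, 0 GB left
drive 2: place 11 GB, 21 GB left
drive 2: place 11 GB, 10 GB left
drive 3: place 11 GB, 21 GB left
drive 3: place 11 GB, 10 GB left
drive 4: place 12 GB, 20 GB left
drive 4: place 10 GB, 10 GB left
Final drives: [10,11,11] [11,11] [11,11] [12,10].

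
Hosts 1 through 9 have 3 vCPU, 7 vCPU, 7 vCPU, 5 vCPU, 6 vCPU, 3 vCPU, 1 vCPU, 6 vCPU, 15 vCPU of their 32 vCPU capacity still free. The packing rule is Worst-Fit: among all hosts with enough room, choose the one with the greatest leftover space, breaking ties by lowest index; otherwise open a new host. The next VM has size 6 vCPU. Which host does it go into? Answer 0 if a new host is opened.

Hosts with room: host 2 (7 vCPU), host 3 (7 vCPU), host 5 (6 vCPU), host 8 (6 vCPU), host 9 (15 vCPU).
Most room is host 9 with 15 vCPU free.

9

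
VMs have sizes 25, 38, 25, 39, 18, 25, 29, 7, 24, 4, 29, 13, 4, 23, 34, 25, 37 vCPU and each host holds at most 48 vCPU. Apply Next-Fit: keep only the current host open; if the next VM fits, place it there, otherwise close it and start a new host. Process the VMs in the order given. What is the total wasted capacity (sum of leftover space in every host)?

177

25 vCPU → host 1 (remaining 23 vCPU)
38 vCPU → host 2 (remaining 10 vCPU)
25 vCPU → host 3 (remaining 23 vCPU)
39 vCPU → host 4 (remaining 9 vCPU)
18 vCPU → host 5 (remaining 30 vCPU)
25 vCPU → host 5 (remaining 5 vCPU)
29 vCPU → host 6 (remaining 19 vCPU)
7 vCPU → host 6 (remaining 12 vCPU)
24 vCPU → host 7 (remaining 24 vCPU)
4 vCPU → host 7 (remaining 20 vCPU)
29 vCPU → host 8 (remaining 19 vCPU)
13 vCPU → host 8 (remaining 6 vCPU)
4 vCPU → host 8 (remaining 2 vCPU)
23 vCPU → host 9 (remaining 25 vCPU)
34 vCPU → host 10 (remaining 14 vCPU)
25 vCPU → host 11 (remaining 23 vCPU)
37 vCPU → host 12 (remaining 11 vCPU)
12 hosts × 48 vCPU = 576 vCPU; used 399 vCPU; unused 177 vCPU.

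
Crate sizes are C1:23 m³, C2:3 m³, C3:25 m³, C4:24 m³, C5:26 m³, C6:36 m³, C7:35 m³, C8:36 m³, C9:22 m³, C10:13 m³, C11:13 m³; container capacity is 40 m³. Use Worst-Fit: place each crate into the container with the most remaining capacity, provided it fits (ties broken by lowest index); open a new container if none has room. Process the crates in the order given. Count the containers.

8

Put C1 (23 m³) in container 1; 17 m³ remain.
Put C2 (3 m³) in container 1; 14 m³ remain.
Put C3 (25 m³) in container 2; 15 m³ remain.
Put C4 (24 m³) in container 3; 16 m³ remain.
Put C5 (26 m³) in container 4; 14 m³ remain.
Put C6 (36 m³) in container 5; 4 m³ remain.
Put C7 (35 m³) in container 6; 5 m³ remain.
Put C8 (36 m³) in container 7; 4 m³ remain.
Put C9 (22 m³) in container 8; 18 m³ remain.
Put C10 (13 m³) in container 8; 5 m³ remain.
Put C11 (13 m³) in container 3; 3 m³ remain.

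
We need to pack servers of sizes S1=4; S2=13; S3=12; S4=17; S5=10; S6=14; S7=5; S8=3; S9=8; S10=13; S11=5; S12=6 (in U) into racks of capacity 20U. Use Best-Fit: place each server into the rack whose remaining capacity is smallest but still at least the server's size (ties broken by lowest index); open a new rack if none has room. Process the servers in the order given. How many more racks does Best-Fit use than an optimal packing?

0

Best-Fit: [4,13,3] [12,8] [17] [10,6] [14,5] [13,5] → 6 racks.
Total size 110U; any packing needs at least ⌈110/20⌉ = 6 racks.
So 6 is already optimal.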